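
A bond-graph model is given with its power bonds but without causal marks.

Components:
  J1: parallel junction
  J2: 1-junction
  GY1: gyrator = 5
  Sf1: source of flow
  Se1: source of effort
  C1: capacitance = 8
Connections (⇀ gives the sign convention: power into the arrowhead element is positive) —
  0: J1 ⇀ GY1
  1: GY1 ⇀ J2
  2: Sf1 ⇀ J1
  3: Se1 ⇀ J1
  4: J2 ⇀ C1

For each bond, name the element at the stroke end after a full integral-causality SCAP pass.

bond 0 |GY1
bond 1 |GY1
bond 2 |Sf1
bond 3 |J1
bond 4 |J2

β2 |Sf1  (Sf1 (Sf) sets flow on bond)
β3 |J1  (Se1: effort source, stroke at far end)
β0 |GY1  (J1 effort already set via bond 3)
β1 |GY1  (through GY1, causality inverts; strokes same side of GY1)
β4 |J2  (common-f at J2 fixed by 1)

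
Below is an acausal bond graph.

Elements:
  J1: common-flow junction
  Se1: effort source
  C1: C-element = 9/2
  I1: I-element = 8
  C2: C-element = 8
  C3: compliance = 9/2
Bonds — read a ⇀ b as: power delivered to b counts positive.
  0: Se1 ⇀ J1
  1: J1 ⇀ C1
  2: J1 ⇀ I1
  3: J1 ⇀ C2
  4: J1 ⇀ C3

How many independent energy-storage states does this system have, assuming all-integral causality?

4  (C1, C2, C3, I1 all integral)

b0 |J1  (source Se1 imposes e)
b1 |J1  (C1: C, integral causality)
b2 |I1  (I1 outputs flow p/I1)
b3 |J1  (J1: bond 2 brought flow, rest push out)
b4 |J1  (1-jn J1 has f-setter on 2)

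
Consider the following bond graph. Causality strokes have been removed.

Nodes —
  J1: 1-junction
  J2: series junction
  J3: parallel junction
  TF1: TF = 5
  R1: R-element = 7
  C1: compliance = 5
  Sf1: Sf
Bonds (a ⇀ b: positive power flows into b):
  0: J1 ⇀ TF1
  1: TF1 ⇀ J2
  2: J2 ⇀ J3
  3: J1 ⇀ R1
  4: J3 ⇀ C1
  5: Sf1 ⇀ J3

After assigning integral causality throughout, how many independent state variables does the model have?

1  (C1 all integral)

β5 stroke at Sf1  (Sf1 fixes flow; stroke at Sf1)
β4 stroke at J3  (prefer integral on C1)
β2 stroke at J2  (common-e at J3 fixed by 4)
β1 stroke at TF1  (J2: last free bond brings flow in)
β0 stroke at J1  (TF1 one-in-one-out from 1)
β3 stroke at R1  (only one flow-in slot at J1)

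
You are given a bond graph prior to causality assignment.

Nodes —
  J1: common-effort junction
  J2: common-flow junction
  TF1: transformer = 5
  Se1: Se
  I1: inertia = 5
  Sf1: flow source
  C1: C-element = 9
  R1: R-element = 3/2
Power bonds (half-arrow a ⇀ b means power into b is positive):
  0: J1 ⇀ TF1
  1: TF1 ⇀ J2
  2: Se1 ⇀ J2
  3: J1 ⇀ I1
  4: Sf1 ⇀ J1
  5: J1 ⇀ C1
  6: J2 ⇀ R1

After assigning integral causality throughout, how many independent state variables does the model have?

2  (C1, I1 all integral)

#2 |J2  (Se1: effort source, stroke at far end)
#4 |Sf1  (source Sf1 imposes f)
#3 |I1  (I1 outputs flow p/I1)
#5 |J1  (C1: C, integral causality)
#0 |TF1  (J1: bond 5 brought effort, rest push out)
#1 |J2  (TF TF1: opposite of bond 0)
#6 |R1  (only one flow-in slot at J2)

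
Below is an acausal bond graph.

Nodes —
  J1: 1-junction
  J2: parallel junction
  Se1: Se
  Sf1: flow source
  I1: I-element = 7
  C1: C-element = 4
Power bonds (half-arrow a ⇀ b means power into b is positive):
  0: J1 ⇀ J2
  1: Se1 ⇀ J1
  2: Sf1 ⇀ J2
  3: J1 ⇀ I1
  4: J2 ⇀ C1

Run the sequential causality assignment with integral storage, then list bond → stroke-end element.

bond 0 →J1
bond 1 →J1
bond 2 →Sf1
bond 3 →I1
bond 4 →J2

β1 |J1  (Se1 fixes effort; stroke away)
β2 |Sf1  (Sf1 fixes flow; stroke at Sf1)
β3 |I1  (I1 integral (f out))
β0 |J1  (common-f at J1 fixed by 3)
β4 |J2  (J2 needs exactly one e-in)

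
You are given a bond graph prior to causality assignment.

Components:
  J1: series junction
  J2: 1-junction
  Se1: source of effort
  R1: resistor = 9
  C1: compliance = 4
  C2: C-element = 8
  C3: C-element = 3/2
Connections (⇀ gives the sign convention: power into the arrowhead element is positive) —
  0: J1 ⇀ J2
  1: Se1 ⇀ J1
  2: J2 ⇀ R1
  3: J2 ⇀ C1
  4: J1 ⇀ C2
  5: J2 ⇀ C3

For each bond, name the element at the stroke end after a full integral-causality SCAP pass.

bond 0 stroke at J2
bond 1 stroke at J1
bond 2 stroke at R1
bond 3 stroke at J2
bond 4 stroke at J1
bond 5 stroke at J2

bond 1 |J1  (source Se1 imposes e)
bond 3 |J2  (C1 integral (e out))
bond 4 |J1  (prefer integral on C2)
bond 0 |J2  (closing 1-jn rule on J1)
bond 5 |J2  (C3 outputs effort q/C3)
bond 2 |R1  (J2: last free bond brings flow in)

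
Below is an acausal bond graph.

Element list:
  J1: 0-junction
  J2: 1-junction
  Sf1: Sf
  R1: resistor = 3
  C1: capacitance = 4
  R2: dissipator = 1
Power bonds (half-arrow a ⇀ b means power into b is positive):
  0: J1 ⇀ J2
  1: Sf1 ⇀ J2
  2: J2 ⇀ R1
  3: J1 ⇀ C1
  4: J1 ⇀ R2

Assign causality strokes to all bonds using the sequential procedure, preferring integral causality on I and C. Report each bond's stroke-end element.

bond 0 →J2
bond 1 →Sf1
bond 2 →J2
bond 3 →J1
bond 4 →R2

#1 stroke at Sf1  (source Sf1 imposes f)
#0 stroke at J2  (J2 flow already set via bond 1)
#2 stroke at J2  (common-f at J2 fixed by 1)
#3 stroke at J1  (C1 outputs effort q/C1)
#4 stroke at R2  (common-e at J1 fixed by 3)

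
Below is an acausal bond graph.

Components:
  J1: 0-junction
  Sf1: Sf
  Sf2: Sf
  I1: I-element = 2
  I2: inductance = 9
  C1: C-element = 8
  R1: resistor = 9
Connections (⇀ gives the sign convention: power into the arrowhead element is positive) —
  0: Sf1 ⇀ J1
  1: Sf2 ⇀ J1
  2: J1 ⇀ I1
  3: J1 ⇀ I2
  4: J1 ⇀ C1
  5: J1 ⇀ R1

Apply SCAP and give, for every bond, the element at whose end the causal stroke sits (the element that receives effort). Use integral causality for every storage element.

β0 stroke at Sf1
β1 stroke at Sf2
β2 stroke at I1
β3 stroke at I2
β4 stroke at J1
β5 stroke at R1

bond 0 stroke at Sf1  (Sf1 fixes flow; stroke at Sf1)
bond 1 stroke at Sf2  (Sf2 (Sf) sets flow on bond)
bond 2 stroke at I1  (I1 outputs flow p/I1)
bond 3 stroke at I2  (prefer integral on I2)
bond 4 stroke at J1  (C1: C, integral causality)
bond 5 stroke at R1  (0-jn J1 has e-setter on 4)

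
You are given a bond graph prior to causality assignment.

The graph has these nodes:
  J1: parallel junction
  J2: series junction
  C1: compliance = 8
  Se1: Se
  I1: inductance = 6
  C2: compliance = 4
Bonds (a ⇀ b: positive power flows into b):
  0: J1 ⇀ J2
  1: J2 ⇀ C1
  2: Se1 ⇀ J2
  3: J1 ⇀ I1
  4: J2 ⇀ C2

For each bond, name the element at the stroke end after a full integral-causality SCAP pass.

β0 stroke at J1
β1 stroke at J2
β2 stroke at J2
β3 stroke at I1
β4 stroke at J2

#2 |J2  (source Se1 imposes e)
#1 |J2  (prefer integral on C1)
#3 |I1  (I1: I, integral causality)
#0 |J1  (J1 needs exactly one e-in)
#4 |J2  (common-f at J2 fixed by 0)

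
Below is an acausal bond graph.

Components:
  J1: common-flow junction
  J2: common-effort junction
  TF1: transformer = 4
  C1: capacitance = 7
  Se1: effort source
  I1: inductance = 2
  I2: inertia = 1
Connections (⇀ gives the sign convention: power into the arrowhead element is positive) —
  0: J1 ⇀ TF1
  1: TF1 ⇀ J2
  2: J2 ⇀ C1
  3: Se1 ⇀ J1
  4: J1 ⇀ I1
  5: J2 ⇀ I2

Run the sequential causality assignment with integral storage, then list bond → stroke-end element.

β3 →J1  (Se1 (Se) sets effort on bond)
β2 →J2  (C1: C, integral causality)
β1 →TF1  (J2 effort already set via bond 2)
β5 →I2  (J2: bond 2 brought effort, rest push out)
β0 →J1  (TF1 one-in-one-out from 1)
β4 →I1  (J1: last free bond brings flow in)

b0 |J1
b1 |TF1
b2 |J2
b3 |J1
b4 |I1
b5 |I2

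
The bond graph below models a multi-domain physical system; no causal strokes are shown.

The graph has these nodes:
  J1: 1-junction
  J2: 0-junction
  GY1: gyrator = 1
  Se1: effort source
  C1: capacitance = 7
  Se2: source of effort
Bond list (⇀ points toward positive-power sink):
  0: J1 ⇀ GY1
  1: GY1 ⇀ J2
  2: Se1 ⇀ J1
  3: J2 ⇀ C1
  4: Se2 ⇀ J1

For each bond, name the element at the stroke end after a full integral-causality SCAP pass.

b0 |GY1
b1 |GY1
b2 |J1
b3 |J2
b4 |J1

b2 stroke→J1  (Se1 (Se) sets effort on bond)
b4 stroke→J1  (Se2 fixes effort; stroke away)
b0 stroke→GY1  (closing 1-jn rule on J1)
b1 stroke→GY1  (GY1 both-in/both-out from 0)
b3 stroke→J2  (J2 needs exactly one e-in)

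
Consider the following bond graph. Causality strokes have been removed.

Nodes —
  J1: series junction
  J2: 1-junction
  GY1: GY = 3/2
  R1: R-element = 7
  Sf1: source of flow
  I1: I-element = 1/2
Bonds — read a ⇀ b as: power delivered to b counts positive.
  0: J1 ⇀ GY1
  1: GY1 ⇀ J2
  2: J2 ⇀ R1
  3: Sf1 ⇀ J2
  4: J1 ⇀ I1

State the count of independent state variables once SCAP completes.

1  (I1 all integral)

#3 stroke→Sf1  (Sf1: flow source, stroke at near end)
#1 stroke→J2  (J2 flow already set via bond 3)
#2 stroke→J2  (1-jn J2 has f-setter on 3)
#0 stroke→J1  (GY GY1: same side as bond 1)
#4 stroke→I1  (J1 needs exactly one f-in)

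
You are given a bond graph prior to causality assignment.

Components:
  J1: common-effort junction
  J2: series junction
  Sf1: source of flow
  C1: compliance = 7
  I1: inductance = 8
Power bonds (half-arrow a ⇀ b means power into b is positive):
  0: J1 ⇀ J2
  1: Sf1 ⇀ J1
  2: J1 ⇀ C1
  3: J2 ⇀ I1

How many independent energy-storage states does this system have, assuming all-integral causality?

bond 1 stroke→Sf1  (source Sf1 imposes f)
bond 2 stroke→J1  (prefer integral on C1)
bond 0 stroke→J2  (0-jn J1 has e-setter on 2)
bond 3 stroke→I1  (closing 1-jn rule on J2)

2  (C1, I1 all integral)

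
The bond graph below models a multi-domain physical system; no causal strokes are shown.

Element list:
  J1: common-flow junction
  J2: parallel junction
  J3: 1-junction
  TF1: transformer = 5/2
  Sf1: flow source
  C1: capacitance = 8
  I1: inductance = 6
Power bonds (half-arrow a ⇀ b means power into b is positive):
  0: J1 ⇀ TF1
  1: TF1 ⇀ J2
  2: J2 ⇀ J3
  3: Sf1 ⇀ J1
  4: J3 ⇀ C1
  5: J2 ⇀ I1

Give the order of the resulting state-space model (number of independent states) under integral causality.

β3 →Sf1  (source Sf1 imposes f)
β0 →J1  (common-f at J1 fixed by 3)
β1 →TF1  (TF1 one-in-one-out from 0)
β4 →J3  (C1 outputs effort q/C1)
β2 →J2  (only one flow-in slot at J3)
β5 →I1  (J2: bond 2 brought effort, rest push out)

2  (C1, I1 all integral)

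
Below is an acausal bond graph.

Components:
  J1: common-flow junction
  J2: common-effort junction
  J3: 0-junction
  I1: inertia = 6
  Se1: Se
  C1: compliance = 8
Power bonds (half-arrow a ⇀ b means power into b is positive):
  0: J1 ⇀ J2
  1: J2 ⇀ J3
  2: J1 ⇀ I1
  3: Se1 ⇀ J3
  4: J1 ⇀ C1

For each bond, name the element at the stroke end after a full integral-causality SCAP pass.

b0 →J1
b1 →J2
b2 →I1
b3 →J3
b4 →J1

#3 |J3  (source Se1 imposes e)
#1 |J2  (J3 effort already set via bond 3)
#0 |J1  (J2: bond 1 brought effort, rest push out)
#2 |I1  (prefer integral on I1)
#4 |J1  (J1: bond 2 brought flow, rest push out)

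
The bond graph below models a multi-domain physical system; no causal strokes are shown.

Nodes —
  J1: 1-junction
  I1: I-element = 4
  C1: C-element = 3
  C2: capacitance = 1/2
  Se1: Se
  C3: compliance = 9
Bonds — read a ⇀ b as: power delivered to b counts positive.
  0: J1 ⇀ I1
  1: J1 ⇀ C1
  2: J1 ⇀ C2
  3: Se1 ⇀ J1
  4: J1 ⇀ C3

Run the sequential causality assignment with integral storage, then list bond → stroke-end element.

β3 stroke at J1  (Se1 fixes effort; stroke away)
β0 stroke at I1  (I1 integral (f out))
β1 stroke at J1  (common-f at J1 fixed by 0)
β2 stroke at J1  (J1: bond 0 brought flow, rest push out)
β4 stroke at J1  (J1 flow already set via bond 0)

bond 0 stroke at I1
bond 1 stroke at J1
bond 2 stroke at J1
bond 3 stroke at J1
bond 4 stroke at J1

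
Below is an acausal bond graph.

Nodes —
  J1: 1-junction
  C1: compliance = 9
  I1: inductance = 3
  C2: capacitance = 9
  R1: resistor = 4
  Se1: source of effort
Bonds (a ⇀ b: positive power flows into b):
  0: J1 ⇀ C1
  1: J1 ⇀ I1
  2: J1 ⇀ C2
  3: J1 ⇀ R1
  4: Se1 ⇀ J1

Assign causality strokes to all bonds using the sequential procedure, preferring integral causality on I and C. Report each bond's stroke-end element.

#4 stroke at J1  (Se1: effort source, stroke at far end)
#0 stroke at J1  (C1 integral (e out))
#1 stroke at I1  (I1 integral (f out))
#2 stroke at J1  (J1 flow already set via bond 1)
#3 stroke at J1  (common-f at J1 fixed by 1)

β0 stroke at J1
β1 stroke at I1
β2 stroke at J1
β3 stroke at J1
β4 stroke at J1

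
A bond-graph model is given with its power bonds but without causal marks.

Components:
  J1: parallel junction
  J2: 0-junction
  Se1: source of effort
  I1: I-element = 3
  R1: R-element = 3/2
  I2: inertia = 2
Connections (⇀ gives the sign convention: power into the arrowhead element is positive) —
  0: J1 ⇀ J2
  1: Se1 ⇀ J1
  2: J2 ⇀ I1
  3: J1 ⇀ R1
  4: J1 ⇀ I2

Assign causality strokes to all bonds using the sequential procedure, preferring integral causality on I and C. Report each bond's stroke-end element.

β0 stroke at J2
β1 stroke at J1
β2 stroke at I1
β3 stroke at R1
β4 stroke at I2

#1 stroke at J1  (Se1 (Se) sets effort on bond)
#0 stroke at J2  (0-jn J1 has e-setter on 1)
#3 stroke at R1  (0-jn J1 has e-setter on 1)
#4 stroke at I2  (0-jn J1 has e-setter on 1)
#2 stroke at I1  (J2 effort already set via bond 0)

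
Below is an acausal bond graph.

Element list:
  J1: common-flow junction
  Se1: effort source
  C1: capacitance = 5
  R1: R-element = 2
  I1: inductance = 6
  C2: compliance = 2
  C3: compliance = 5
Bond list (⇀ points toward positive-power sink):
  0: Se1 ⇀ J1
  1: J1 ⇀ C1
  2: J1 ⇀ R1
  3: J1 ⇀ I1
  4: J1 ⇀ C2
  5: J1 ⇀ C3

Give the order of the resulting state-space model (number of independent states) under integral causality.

4  (C1, C2, C3, I1 all integral)

β0 stroke→J1  (Se1 (Se) sets effort on bond)
β1 stroke→J1  (prefer integral on C1)
β3 stroke→I1  (I1: I, integral causality)
β2 stroke→J1  (1-jn J1 has f-setter on 3)
β4 stroke→J1  (J1: bond 3 brought flow, rest push out)
β5 stroke→J1  (common-f at J1 fixed by 3)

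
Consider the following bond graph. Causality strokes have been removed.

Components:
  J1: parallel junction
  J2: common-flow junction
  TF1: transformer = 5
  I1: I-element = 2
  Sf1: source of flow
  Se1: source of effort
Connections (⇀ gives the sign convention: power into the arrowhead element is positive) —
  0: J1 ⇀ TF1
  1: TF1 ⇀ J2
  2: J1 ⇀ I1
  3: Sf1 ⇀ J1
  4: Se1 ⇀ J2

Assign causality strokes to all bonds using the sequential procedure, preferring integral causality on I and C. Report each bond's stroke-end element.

b0 |J1
b1 |TF1
b2 |I1
b3 |Sf1
b4 |J2

β3 →Sf1  (Sf1 (Sf) sets flow on bond)
β4 →J2  (Se1 (Se) sets effort on bond)
β1 →TF1  (J2 needs exactly one f-in)
β0 →J1  (through TF1, causality passes straight; one stroke at TF1)
β2 →I1  (J1: bond 0 brought effort, rest push out)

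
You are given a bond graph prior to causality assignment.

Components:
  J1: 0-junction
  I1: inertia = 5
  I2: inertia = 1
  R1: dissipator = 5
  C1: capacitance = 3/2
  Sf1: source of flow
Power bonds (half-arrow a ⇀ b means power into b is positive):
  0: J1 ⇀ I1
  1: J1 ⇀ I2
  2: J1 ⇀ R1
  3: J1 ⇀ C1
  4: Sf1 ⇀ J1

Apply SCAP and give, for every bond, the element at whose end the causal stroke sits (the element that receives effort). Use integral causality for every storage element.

β4 |Sf1  (Sf1 fixes flow; stroke at Sf1)
β0 |I1  (I1: I, integral causality)
β1 |I2  (I2 outputs flow p/I2)
β3 |J1  (prefer integral on C1)
β2 |R1  (J1 effort already set via bond 3)

#0 |I1
#1 |I2
#2 |R1
#3 |J1
#4 |Sf1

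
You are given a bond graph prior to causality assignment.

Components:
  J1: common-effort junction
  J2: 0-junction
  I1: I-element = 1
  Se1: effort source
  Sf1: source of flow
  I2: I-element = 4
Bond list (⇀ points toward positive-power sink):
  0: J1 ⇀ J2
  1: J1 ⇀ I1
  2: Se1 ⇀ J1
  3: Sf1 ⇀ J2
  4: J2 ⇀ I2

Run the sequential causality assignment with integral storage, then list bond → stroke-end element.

b0 stroke→J2
b1 stroke→I1
b2 stroke→J1
b3 stroke→Sf1
b4 stroke→I2

#2 |J1  (Se1 fixes effort; stroke away)
#3 |Sf1  (source Sf1 imposes f)
#0 |J2  (common-e at J1 fixed by 2)
#1 |I1  (0-jn J1 has e-setter on 2)
#4 |I2  (0-jn J2 has e-setter on 0)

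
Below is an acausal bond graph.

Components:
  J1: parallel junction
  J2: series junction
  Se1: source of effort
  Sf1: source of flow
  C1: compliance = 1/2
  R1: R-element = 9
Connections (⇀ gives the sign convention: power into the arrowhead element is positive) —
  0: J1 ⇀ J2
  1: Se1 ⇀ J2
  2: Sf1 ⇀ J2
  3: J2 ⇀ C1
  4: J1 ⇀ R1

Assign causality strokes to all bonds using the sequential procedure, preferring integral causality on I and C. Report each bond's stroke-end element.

b0 →J2
b1 →J2
b2 →Sf1
b3 →J2
b4 →J1

bond 1 stroke at J2  (source Se1 imposes e)
bond 2 stroke at Sf1  (Sf1 fixes flow; stroke at Sf1)
bond 0 stroke at J2  (J2: bond 2 brought flow, rest push out)
bond 3 stroke at J2  (common-f at J2 fixed by 2)
bond 4 stroke at J1  (only one effort-in slot at J1)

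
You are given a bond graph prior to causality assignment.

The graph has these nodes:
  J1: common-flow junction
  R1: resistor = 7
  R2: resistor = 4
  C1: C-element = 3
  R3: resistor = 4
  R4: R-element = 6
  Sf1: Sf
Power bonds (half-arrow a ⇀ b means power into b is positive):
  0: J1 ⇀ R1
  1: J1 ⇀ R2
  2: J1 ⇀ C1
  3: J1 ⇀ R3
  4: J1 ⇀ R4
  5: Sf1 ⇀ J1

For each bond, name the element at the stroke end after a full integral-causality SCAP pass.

bond 5 stroke at Sf1  (source Sf1 imposes f)
bond 0 stroke at J1  (J1 flow already set via bond 5)
bond 1 stroke at J1  (common-f at J1 fixed by 5)
bond 2 stroke at J1  (J1: bond 5 brought flow, rest push out)
bond 3 stroke at J1  (1-jn J1 has f-setter on 5)
bond 4 stroke at J1  (common-f at J1 fixed by 5)

bond 0 →J1
bond 1 →J1
bond 2 →J1
bond 3 →J1
bond 4 →J1
bond 5 →Sf1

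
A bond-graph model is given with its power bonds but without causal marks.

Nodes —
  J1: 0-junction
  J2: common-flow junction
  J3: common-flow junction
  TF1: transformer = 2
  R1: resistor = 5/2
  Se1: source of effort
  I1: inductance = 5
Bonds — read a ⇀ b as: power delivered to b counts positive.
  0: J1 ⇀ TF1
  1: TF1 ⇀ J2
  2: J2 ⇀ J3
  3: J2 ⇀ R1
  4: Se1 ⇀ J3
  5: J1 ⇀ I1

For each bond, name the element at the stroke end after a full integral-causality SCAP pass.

b0 →J1
b1 →TF1
b2 →J2
b3 →J2
b4 →J3
b5 →I1

β4 stroke→J3  (source Se1 imposes e)
β2 stroke→J2  (J3 needs exactly one f-in)
β5 stroke→I1  (I1: I, integral causality)
β0 stroke→J1  (only one effort-in slot at J1)
β1 stroke→TF1  (TF1: transformer flips bond 0)
β3 stroke→J2  (J2 flow already set via bond 1)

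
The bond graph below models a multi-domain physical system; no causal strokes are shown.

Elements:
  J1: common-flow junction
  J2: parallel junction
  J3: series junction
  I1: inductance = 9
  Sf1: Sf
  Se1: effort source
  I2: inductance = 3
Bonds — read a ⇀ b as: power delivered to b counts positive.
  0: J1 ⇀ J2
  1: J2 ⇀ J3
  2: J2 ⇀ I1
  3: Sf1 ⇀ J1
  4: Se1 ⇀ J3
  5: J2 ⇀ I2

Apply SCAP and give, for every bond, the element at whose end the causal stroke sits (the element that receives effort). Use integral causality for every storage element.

#3 |Sf1  (source Sf1 imposes f)
#4 |J3  (Se1 fixes effort; stroke away)
#0 |J1  (J1 flow already set via bond 3)
#1 |J2  (closing 1-jn rule on J3)
#2 |I1  (J2: bond 1 brought effort, rest push out)
#5 |I2  (J2: bond 1 brought effort, rest push out)

#0 stroke→J1
#1 stroke→J2
#2 stroke→I1
#3 stroke→Sf1
#4 stroke→J3
#5 stroke→I2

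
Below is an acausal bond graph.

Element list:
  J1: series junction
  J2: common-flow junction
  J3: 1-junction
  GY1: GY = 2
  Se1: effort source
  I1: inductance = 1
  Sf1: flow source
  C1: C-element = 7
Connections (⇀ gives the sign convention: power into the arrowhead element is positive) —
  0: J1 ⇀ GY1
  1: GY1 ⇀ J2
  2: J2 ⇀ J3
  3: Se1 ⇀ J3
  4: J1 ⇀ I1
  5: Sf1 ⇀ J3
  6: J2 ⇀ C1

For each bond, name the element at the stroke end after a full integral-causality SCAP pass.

b3 →J3  (Se1 (Se) sets effort on bond)
b5 →Sf1  (Sf1 (Sf) sets flow on bond)
b2 →J3  (J3: bond 5 brought flow, rest push out)
b1 →J2  (J2: bond 2 brought flow, rest push out)
b6 →J2  (J2 flow already set via bond 2)
b0 →J1  (GY1: gyrator matches bond 1)
b4 →I1  (J1: last free bond brings flow in)

bond 0 stroke at J1
bond 1 stroke at J2
bond 2 stroke at J3
bond 3 stroke at J3
bond 4 stroke at I1
bond 5 stroke at Sf1
bond 6 stroke at J2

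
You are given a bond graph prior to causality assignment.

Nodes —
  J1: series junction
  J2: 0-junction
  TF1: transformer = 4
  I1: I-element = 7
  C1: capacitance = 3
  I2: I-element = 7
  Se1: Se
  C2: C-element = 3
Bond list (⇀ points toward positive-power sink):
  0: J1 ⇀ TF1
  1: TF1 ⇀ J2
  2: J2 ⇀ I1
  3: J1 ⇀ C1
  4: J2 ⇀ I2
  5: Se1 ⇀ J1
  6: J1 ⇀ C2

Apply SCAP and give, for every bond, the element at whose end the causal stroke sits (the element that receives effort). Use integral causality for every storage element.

bond 5 stroke at J1  (Se1: effort source, stroke at far end)
bond 2 stroke at I1  (prefer integral on I1)
bond 3 stroke at J1  (C1 outputs effort q/C1)
bond 4 stroke at I2  (prefer integral on I2)
bond 1 stroke at J2  (only one effort-in slot at J2)
bond 0 stroke at TF1  (TF1: transformer flips bond 1)
bond 6 stroke at J1  (J1 flow already set via bond 0)

#0 stroke at TF1
#1 stroke at J2
#2 stroke at I1
#3 stroke at J1
#4 stroke at I2
#5 stroke at J1
#6 stroke at J1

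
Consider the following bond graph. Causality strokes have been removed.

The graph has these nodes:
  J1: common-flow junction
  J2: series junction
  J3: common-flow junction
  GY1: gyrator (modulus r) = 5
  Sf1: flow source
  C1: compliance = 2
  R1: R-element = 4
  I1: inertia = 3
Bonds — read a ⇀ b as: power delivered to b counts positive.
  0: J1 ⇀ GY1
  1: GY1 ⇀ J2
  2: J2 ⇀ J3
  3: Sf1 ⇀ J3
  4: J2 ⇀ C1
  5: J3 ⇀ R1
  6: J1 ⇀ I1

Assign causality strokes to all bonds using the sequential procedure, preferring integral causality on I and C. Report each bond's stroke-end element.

β0 →J1
β1 →J2
β2 →J3
β3 →Sf1
β4 →J2
β5 →J3
β6 →I1

b3 stroke→Sf1  (Sf1 (Sf) sets flow on bond)
b2 stroke→J3  (J3 flow already set via bond 3)
b5 stroke→J3  (1-jn J3 has f-setter on 3)
b1 stroke→J2  (common-f at J2 fixed by 2)
b4 stroke→J2  (1-jn J2 has f-setter on 2)
b0 stroke→J1  (through GY1, causality inverts; strokes same side of GY1)
b6 stroke→I1  (closing 1-jn rule on J1)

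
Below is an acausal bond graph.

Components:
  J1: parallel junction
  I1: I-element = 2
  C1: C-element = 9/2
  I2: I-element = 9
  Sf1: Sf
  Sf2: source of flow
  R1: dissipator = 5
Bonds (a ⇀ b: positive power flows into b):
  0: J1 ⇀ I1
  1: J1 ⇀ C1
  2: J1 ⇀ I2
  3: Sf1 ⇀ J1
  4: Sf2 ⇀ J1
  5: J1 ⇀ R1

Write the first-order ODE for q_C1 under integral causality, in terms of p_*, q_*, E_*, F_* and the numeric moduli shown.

bond 3 |Sf1  (Sf1 (Sf) sets flow on bond)
bond 4 |Sf2  (Sf2 fixes flow; stroke at Sf2)
bond 0 |I1  (I1 outputs flow p/I1)
bond 1 |J1  (C1 integral (e out))
bond 2 |I2  (J1 effort already set via bond 1)
bond 5 |R1  (J1 effort already set via bond 1)

dq_C1/dt = F_Sf1 + F_Sf2 - p_I1/2 - p_I2/9 - 2*q_C1/45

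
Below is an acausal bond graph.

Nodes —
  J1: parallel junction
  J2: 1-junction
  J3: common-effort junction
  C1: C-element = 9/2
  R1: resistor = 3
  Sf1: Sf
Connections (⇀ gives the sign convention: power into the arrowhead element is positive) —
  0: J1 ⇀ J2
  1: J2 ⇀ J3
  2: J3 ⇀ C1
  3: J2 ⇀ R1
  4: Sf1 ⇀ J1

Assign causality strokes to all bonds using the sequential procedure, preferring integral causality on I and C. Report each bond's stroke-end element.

#0 stroke→J1
#1 stroke→J2
#2 stroke→J3
#3 stroke→J2
#4 stroke→Sf1

b4 stroke→Sf1  (Sf1 (Sf) sets flow on bond)
b0 stroke→J1  (only one effort-in slot at J1)
b1 stroke→J2  (common-f at J2 fixed by 0)
b3 stroke→J2  (common-f at J2 fixed by 0)
b2 stroke→J3  (J3: last free bond brings effort in)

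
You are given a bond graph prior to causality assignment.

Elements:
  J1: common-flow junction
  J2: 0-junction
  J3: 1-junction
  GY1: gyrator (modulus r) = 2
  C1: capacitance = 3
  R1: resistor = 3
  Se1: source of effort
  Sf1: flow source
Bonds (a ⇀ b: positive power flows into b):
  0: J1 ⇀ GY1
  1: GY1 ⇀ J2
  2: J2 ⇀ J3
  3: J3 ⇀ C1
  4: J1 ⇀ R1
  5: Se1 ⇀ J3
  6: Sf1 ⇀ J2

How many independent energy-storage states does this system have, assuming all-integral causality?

β5 stroke→J3  (Se1 (Se) sets effort on bond)
β6 stroke→Sf1  (Sf1: flow source, stroke at near end)
β3 stroke→J3  (C1 integral (e out))
β2 stroke→J2  (closing 1-jn rule on J3)
β1 stroke→GY1  (J2: bond 2 brought effort, rest push out)
β0 stroke→GY1  (GY1 both-in/both-out from 1)
β4 stroke→J1  (common-f at J1 fixed by 0)

1  (C1 all integral)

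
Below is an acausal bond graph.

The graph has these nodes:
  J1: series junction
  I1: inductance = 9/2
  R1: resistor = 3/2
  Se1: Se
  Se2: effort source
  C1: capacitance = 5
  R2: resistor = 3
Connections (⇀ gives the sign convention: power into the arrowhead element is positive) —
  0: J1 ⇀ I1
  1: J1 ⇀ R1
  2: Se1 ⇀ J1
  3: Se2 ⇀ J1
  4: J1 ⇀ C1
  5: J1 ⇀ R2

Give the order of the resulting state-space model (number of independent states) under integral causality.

2  (C1, I1 all integral)

β2 stroke→J1  (Se1 (Se) sets effort on bond)
β3 stroke→J1  (Se2: effort source, stroke at far end)
β0 stroke→I1  (prefer integral on I1)
β1 stroke→J1  (J1 flow already set via bond 0)
β4 stroke→J1  (common-f at J1 fixed by 0)
β5 stroke→J1  (1-jn J1 has f-setter on 0)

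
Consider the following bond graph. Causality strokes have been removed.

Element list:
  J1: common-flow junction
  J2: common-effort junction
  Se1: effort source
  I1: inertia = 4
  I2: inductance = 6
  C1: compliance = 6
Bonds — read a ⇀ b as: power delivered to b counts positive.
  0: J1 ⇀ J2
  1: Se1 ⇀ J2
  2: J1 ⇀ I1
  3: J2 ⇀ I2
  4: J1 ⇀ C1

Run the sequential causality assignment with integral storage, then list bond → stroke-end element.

β0 stroke→J1
β1 stroke→J2
β2 stroke→I1
β3 stroke→I2
β4 stroke→J1

β1 |J2  (Se1 (Se) sets effort on bond)
β0 |J1  (common-e at J2 fixed by 1)
β3 |I2  (common-e at J2 fixed by 1)
β2 |I1  (prefer integral on I1)
β4 |J1  (J1: bond 2 brought flow, rest push out)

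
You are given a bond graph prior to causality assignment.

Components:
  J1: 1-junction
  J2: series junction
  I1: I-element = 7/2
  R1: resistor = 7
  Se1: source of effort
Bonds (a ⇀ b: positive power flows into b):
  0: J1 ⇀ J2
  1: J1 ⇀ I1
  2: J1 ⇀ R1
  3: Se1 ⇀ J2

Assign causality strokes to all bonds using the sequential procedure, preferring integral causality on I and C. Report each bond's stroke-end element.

b0 |J1
b1 |I1
b2 |J1
b3 |J2

b3 stroke at J2  (Se1: effort source, stroke at far end)
b0 stroke at J1  (J2 needs exactly one f-in)
b1 stroke at I1  (I1 outputs flow p/I1)
b2 stroke at J1  (J1: bond 1 brought flow, rest push out)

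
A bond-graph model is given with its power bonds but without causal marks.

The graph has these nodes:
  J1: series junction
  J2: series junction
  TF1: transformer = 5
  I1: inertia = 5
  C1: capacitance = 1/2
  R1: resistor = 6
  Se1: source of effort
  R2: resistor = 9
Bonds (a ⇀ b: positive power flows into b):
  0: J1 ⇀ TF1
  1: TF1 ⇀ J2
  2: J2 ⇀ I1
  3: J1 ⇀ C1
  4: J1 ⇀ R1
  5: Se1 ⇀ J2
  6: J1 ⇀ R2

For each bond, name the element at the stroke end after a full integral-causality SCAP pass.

β5 |J2  (Se1 (Se) sets effort on bond)
β2 |I1  (I1 integral (f out))
β1 |J2  (1-jn J2 has f-setter on 2)
β0 |TF1  (TF1 one-in-one-out from 1)
β3 |J1  (common-f at J1 fixed by 0)
β4 |J1  (J1 flow already set via bond 0)
β6 |J1  (1-jn J1 has f-setter on 0)

#0 stroke at TF1
#1 stroke at J2
#2 stroke at I1
#3 stroke at J1
#4 stroke at J1
#5 stroke at J2
#6 stroke at J1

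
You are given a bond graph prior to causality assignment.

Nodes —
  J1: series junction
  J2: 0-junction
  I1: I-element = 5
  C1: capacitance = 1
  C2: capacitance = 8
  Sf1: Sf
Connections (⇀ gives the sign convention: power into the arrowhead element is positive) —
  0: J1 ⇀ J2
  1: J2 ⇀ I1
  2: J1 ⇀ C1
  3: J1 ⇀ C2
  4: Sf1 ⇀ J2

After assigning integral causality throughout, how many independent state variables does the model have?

3  (C1, C2, I1 all integral)

b4 stroke at Sf1  (Sf1 (Sf) sets flow on bond)
b1 stroke at I1  (I1: I, integral causality)
b0 stroke at J2  (J2: last free bond brings effort in)
b2 stroke at J1  (J1 flow already set via bond 0)
b3 stroke at J1  (common-f at J1 fixed by 0)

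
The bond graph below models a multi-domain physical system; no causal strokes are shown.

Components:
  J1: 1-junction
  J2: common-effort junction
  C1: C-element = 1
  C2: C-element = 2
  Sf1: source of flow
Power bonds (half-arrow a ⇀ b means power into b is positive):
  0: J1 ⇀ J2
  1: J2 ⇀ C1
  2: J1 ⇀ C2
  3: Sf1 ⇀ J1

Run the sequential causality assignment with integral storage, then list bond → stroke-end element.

b0 stroke at J1
b1 stroke at J2
b2 stroke at J1
b3 stroke at Sf1

b3 stroke→Sf1  (Sf1 (Sf) sets flow on bond)
b0 stroke→J1  (common-f at J1 fixed by 3)
b2 stroke→J1  (J1 flow already set via bond 3)
b1 stroke→J2  (closing 0-jn rule on J2)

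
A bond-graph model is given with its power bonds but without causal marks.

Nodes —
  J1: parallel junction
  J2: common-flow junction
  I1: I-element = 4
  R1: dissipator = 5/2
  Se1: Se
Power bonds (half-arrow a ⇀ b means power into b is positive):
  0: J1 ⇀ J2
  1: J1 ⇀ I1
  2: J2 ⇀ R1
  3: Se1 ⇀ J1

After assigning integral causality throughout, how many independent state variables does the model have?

b3 stroke→J1  (Se1 fixes effort; stroke away)
b0 stroke→J2  (common-e at J1 fixed by 3)
b1 stroke→I1  (J1 effort already set via bond 3)
b2 stroke→R1  (J2: last free bond brings flow in)

1  (I1 all integral)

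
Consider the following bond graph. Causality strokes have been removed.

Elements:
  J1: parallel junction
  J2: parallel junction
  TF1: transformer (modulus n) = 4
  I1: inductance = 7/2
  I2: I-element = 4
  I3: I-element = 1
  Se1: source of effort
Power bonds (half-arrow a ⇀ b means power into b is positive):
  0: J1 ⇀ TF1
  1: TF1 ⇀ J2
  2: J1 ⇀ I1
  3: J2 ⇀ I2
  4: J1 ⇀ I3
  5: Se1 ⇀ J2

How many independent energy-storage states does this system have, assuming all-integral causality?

bond 5 stroke at J2  (Se1 (Se) sets effort on bond)
bond 1 stroke at TF1  (J2 effort already set via bond 5)
bond 3 stroke at I2  (0-jn J2 has e-setter on 5)
bond 0 stroke at J1  (TF1: transformer flips bond 1)
bond 2 stroke at I1  (common-e at J1 fixed by 0)
bond 4 stroke at I3  (0-jn J1 has e-setter on 0)

3  (I1, I2, I3 all integral)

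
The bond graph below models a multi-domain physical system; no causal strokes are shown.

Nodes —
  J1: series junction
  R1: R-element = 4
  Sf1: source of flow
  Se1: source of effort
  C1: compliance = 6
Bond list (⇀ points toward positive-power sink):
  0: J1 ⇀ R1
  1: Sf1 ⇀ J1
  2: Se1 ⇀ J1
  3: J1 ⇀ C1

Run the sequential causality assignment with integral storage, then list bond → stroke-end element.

b0 →J1
b1 →Sf1
b2 →J1
b3 →J1

b1 |Sf1  (source Sf1 imposes f)
b2 |J1  (source Se1 imposes e)
b0 |J1  (common-f at J1 fixed by 1)
b3 |J1  (1-jn J1 has f-setter on 1)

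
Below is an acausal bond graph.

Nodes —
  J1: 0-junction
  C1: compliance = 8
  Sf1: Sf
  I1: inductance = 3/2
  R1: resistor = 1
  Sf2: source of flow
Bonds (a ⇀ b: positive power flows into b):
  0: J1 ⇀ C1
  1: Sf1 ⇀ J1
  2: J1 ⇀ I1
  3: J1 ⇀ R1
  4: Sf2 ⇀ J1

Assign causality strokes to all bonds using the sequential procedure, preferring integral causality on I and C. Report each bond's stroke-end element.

b0 stroke→J1
b1 stroke→Sf1
b2 stroke→I1
b3 stroke→R1
b4 stroke→Sf2

bond 1 stroke→Sf1  (Sf1 (Sf) sets flow on bond)
bond 4 stroke→Sf2  (Sf2 fixes flow; stroke at Sf2)
bond 0 stroke→J1  (C1: C, integral causality)
bond 2 stroke→I1  (J1 effort already set via bond 0)
bond 3 stroke→R1  (common-e at J1 fixed by 0)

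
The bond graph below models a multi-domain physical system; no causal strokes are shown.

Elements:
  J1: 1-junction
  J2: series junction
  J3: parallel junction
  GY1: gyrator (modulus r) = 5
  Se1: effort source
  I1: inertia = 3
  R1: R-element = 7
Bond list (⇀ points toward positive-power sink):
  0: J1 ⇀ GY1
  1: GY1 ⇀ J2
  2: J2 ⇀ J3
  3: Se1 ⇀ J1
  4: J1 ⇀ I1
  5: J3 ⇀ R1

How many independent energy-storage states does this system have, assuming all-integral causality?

1  (I1 all integral)

bond 3 |J1  (Se1: effort source, stroke at far end)
bond 4 |I1  (I1: I, integral causality)
bond 0 |J1  (1-jn J1 has f-setter on 4)
bond 1 |J2  (GY1 both-in/both-out from 0)
bond 2 |J3  (only one flow-in slot at J2)
bond 5 |R1  (0-jn J3 has e-setter on 2)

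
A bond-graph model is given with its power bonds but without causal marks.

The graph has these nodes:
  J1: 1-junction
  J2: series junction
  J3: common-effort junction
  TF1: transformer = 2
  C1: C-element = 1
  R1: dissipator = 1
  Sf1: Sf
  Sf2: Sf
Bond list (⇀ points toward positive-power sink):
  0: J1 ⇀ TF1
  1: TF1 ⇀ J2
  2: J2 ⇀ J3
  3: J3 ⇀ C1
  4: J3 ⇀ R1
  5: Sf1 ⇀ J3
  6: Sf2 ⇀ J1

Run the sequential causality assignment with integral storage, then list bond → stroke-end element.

β5 stroke→Sf1  (source Sf1 imposes f)
β6 stroke→Sf2  (Sf2: flow source, stroke at near end)
β0 stroke→J1  (1-jn J1 has f-setter on 6)
β1 stroke→TF1  (TF TF1: opposite of bond 0)
β2 stroke→J2  (1-jn J2 has f-setter on 1)
β3 stroke→J3  (prefer integral on C1)
β4 stroke→R1  (common-e at J3 fixed by 3)

β0 stroke at J1
β1 stroke at TF1
β2 stroke at J2
β3 stroke at J3
β4 stroke at R1
β5 stroke at Sf1
β6 stroke at Sf2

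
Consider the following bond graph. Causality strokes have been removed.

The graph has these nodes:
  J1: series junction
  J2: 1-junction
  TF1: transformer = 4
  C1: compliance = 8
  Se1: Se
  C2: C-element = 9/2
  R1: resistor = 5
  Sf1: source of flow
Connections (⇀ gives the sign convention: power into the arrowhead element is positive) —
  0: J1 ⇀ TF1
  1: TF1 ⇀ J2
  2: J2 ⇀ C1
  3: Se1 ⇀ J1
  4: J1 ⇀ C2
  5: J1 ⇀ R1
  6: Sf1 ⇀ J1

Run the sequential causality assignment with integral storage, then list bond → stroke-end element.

b0 stroke at J1
b1 stroke at TF1
b2 stroke at J2
b3 stroke at J1
b4 stroke at J1
b5 stroke at J1
b6 stroke at Sf1

β3 stroke→J1  (source Se1 imposes e)
β6 stroke→Sf1  (source Sf1 imposes f)
β0 stroke→J1  (1-jn J1 has f-setter on 6)
β4 stroke→J1  (1-jn J1 has f-setter on 6)
β5 stroke→J1  (common-f at J1 fixed by 6)
β1 stroke→TF1  (TF TF1: opposite of bond 0)
β2 stroke→J2  (1-jn J2 has f-setter on 1)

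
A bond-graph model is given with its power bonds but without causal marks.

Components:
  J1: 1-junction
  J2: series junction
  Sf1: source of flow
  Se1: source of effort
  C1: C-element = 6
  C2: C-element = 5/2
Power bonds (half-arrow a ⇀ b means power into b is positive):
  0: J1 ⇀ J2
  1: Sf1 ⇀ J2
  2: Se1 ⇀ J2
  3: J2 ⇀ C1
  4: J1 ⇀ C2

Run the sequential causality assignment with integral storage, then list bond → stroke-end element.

b1 stroke→Sf1  (Sf1 fixes flow; stroke at Sf1)
b2 stroke→J2  (Se1 fixes effort; stroke away)
b0 stroke→J2  (1-jn J2 has f-setter on 1)
b3 stroke→J2  (J2: bond 1 brought flow, rest push out)
b4 stroke→J1  (J1 flow already set via bond 0)

#0 |J2
#1 |Sf1
#2 |J2
#3 |J2
#4 |J1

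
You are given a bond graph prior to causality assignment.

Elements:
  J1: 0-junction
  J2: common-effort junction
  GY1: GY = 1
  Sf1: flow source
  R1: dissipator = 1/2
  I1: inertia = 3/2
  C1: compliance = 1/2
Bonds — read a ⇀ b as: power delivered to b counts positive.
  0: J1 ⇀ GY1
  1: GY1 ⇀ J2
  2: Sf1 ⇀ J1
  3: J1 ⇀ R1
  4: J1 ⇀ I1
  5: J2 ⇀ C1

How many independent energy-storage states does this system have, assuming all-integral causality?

2  (C1, I1 all integral)

#2 stroke→Sf1  (Sf1 fixes flow; stroke at Sf1)
#4 stroke→I1  (I1 outputs flow p/I1)
#5 stroke→J2  (C1 integral (e out))
#1 stroke→GY1  (0-jn J2 has e-setter on 5)
#0 stroke→GY1  (through GY1, causality inverts; strokes same side of GY1)
#3 stroke→J1  (closing 0-jn rule on J1)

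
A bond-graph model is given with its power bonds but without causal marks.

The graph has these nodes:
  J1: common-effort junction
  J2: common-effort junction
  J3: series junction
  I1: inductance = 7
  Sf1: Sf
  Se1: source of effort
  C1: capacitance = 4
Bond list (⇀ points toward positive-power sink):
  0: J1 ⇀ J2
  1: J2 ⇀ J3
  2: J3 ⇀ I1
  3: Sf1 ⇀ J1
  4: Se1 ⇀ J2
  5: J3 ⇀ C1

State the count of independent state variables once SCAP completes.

2  (C1, I1 all integral)

b3 →Sf1  (Sf1: flow source, stroke at near end)
b4 →J2  (Se1 fixes effort; stroke away)
b0 →J1  (closing 0-jn rule on J1)
b1 →J3  (common-e at J2 fixed by 4)
b2 →I1  (I1: I, integral causality)
b5 →J3  (J3: bond 2 brought flow, rest push out)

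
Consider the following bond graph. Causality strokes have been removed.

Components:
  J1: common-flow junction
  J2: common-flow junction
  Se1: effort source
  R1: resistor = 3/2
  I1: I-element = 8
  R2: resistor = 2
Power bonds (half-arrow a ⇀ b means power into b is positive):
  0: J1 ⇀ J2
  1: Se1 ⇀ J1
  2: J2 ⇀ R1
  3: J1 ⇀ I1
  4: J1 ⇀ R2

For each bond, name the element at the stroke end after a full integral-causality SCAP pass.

bond 1 |J1  (Se1 fixes effort; stroke away)
bond 3 |I1  (prefer integral on I1)
bond 0 |J1  (1-jn J1 has f-setter on 3)
bond 4 |J1  (common-f at J1 fixed by 3)
bond 2 |J2  (J2: bond 0 brought flow, rest push out)

bond 0 →J1
bond 1 →J1
bond 2 →J2
bond 3 →I1
bond 4 →J1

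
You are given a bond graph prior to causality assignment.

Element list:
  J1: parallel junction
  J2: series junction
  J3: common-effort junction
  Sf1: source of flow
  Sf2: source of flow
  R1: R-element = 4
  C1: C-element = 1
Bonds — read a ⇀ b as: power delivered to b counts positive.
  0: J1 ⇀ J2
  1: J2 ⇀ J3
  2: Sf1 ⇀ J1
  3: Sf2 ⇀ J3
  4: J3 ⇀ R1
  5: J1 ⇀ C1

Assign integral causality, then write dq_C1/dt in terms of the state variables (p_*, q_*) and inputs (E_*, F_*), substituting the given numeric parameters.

dq_C1/dt = F_Sf1 + F_Sf2 - q_C1/4

bond 2 →Sf1  (Sf1: flow source, stroke at near end)
bond 3 →Sf2  (Sf2 fixes flow; stroke at Sf2)
bond 5 →J1  (C1: C, integral causality)
bond 0 →J2  (common-e at J1 fixed by 5)
bond 1 →J3  (only one flow-in slot at J2)
bond 4 →R1  (J3: bond 1 brought effort, rest push out)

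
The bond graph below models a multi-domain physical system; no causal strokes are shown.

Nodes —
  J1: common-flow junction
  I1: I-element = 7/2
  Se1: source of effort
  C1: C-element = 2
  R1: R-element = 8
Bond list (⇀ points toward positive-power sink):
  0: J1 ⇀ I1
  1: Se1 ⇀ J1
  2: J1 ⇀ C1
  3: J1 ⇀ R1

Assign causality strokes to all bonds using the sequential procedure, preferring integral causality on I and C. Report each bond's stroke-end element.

bond 0 |I1
bond 1 |J1
bond 2 |J1
bond 3 |J1

bond 1 |J1  (Se1: effort source, stroke at far end)
bond 0 |I1  (I1 outputs flow p/I1)
bond 2 |J1  (J1: bond 0 brought flow, rest push out)
bond 3 |J1  (1-jn J1 has f-setter on 0)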